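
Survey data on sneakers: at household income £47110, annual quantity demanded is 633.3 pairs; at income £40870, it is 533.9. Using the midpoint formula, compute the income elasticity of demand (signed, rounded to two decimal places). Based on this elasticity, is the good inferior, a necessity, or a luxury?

1.20; luxury

%ΔQ = (533.9 − 633.3)/[( 633.3 + 533.9)/2] = -99.4/583.6 = -0.170322…
%ΔIncome = (40870 − 47110)/[( 47110 + 40870)/2] = -6240/43990 = -0.141850…
E_income = (-99.4/583.6) / (-6240/43990) = 1.2007…
E_income > 1 ⇒ normal good, luxury.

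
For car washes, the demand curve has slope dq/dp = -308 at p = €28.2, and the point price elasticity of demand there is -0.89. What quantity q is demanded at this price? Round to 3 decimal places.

Ed = (dq/dp)·(p/q) ⇒ q = (dq/dp)·p/Ed = (-308)·28.2/(-0.89) = 9759.10112…

9759.101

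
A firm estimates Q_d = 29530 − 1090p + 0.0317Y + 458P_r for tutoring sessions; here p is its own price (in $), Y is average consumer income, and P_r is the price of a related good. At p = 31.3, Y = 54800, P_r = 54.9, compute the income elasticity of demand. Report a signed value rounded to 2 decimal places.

At the given values, Q_d = 29530 − 1090(31.3) + 0.0317(54800) + 458(54.9) = 22294.36.
∂Q_d/∂Y = 0.0317.
E = (0.0317) × (54800/22294.36) = 0.0779…

0.08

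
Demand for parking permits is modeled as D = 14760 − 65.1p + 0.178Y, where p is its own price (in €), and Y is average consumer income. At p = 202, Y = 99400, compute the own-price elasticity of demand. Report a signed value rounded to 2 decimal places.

-0.68

At the given values, D = 14760 − 65.1(202) + 0.178(99400) = 19303.
∂D/∂p = −65.1.
E = (-65.1) × (202/19303) = -0.6812…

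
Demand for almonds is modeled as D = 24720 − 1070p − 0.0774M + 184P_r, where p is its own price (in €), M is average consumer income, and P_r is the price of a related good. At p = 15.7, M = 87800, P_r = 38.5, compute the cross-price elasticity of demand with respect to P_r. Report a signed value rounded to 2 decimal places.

0.86

At the given values, D = 24720 − 1070(15.7) − 0.0774(87800) + 184(38.5) = 8209.28.
∂D/∂P_r = 184.
E = (184) × (38.5/8209.28) = 0.8629…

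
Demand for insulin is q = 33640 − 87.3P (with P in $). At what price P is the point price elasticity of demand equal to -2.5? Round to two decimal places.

Ed = −87.3P/(33640 − 87.3P). Set this equal to -2.5:
87.3P = 2.5·(33640 − 87.3P) ⇒ 87.3P(1 + 2.5) = 2.5·33640
P = 2.5·33640 / (87.3·3.5) = 275.2413…

275.24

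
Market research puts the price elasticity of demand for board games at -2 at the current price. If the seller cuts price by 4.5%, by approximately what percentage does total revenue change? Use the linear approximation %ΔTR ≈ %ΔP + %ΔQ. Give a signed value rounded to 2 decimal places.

%ΔQ ≈ Ed × %ΔP = (-2) × (-4.5%) = +9.0000%
%ΔTR ≈ %ΔP + %ΔQ = (-4.5%) + (+9.0000%) = +4.5000%

+4.50%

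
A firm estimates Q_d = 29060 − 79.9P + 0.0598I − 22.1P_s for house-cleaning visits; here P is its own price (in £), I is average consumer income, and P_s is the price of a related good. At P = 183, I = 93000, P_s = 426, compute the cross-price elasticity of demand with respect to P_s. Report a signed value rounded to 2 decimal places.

-0.89

At the given values, Q_d = 29060 − 79.9(183) + 0.0598(93000) − 22.1(426) = 10585.1.
∂Q_d/∂P_s = -22.1.
E = (-22.1) × (426/10585.1) = -0.8894…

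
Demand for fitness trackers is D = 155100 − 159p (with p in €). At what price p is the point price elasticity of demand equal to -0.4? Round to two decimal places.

278.71

Ed = −159p/(155100 − 159p). Set this equal to -0.4:
159p = 0.4·(155100 − 159p) ⇒ 159p(1 + 0.4) = 0.4·155100
p = 0.4·155100 / (159·1.4) = 278.7061…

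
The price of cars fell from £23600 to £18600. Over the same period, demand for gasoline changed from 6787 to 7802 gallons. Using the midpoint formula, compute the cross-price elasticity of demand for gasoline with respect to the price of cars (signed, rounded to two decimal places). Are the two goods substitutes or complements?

-0.59; complements

%ΔQ_{gasoline} = (7802 − 6787)/avg = 1015/7294.5 = 0.139145…
%ΔP_{cars} = (18600 − 23600)/avg = -5000/21100 = -0.236966…
E_cross = (1015/7294.5) / (-5000/21100) = -0.5871…
E_cross < 0 ⇒ the goods are complements.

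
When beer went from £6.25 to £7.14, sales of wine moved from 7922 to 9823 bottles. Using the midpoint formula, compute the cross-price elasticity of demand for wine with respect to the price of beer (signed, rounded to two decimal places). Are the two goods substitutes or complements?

%ΔQ_{wine} = (9823 − 7922)/avg = 1901/8872.5 = 0.214257…
%ΔP_{beer} = (7.14 − 6.25)/avg = 0.89/6.695 = 0.132935…
E_cross = (1901/8872.5) / (0.89/6.695) = 1.6117…
E_cross > 0 ⇒ the goods are substitutes.

1.61; substitutes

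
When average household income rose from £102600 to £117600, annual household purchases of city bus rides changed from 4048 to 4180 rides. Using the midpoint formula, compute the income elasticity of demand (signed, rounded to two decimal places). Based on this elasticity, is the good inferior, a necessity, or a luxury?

%ΔQ = (4180 − 4048)/[( 4048 + 4180)/2] = 132/4114 = 0.032085…
%ΔIncome = (117600 − 102600)/[( 102600 + 117600)/2] = 15000/110100 = 0.136239…
E_income = (132/4114) / (15000/110100) = 0.2355…
0 < E_income < 1 ⇒ normal good, necessity.

0.24; necessity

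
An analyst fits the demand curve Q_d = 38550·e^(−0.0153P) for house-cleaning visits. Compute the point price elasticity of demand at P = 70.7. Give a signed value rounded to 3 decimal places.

dQ_d/dP = −0.0153·Q_d = -199.956. At P = 70.7, Q_d = 13069.
Ed = (dQ_d/dP)·(P/Q_d) = (-199.956) × (70.7/13069) = -1.08171

-1.082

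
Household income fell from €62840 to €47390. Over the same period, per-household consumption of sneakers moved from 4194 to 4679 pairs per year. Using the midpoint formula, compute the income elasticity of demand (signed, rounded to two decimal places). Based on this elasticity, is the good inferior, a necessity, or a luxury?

%ΔQ = (4679 − 4194)/[( 4194 + 4679)/2] = 485/4436.5 = 0.109320…
%ΔIncome = (47390 − 62840)/[( 62840 + 47390)/2] = -15450/55115 = -0.280322…
E_income = (485/4436.5) / (-15450/55115) = -0.3899…
E_income < 0 ⇒ inferior good.

-0.39; inferior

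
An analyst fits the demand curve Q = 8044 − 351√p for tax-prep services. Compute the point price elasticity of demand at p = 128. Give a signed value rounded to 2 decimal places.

-0.49

dQ/dp = −351/(2√p) = -15.5122. At p = 128, Q = 4072.89.
Ed = (dQ/dp)·(p/Q) = (-15.5122) × (128/4072.89) = -0.4875…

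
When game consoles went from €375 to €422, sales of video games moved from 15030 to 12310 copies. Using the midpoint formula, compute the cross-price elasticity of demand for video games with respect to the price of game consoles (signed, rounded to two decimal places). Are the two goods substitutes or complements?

%ΔQ_{video games} = (12310 − 15030)/avg = -2720/13670 = -0.198975…
%ΔP_{game consoles} = (422 − 375)/avg = 47/398.5 = 0.117942…
E_cross = (-2720/13670) / (47/398.5) = -1.6870…
E_cross < 0 ⇒ the goods are complements.

-1.69; complements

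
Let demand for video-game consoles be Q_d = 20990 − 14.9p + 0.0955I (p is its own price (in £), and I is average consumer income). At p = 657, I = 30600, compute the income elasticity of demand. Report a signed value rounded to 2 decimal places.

At the given values, Q_d = 20990 − 14.9(657) + 0.0955(30600) = 14123.
∂Q_d/∂I = 0.0955.
E = (0.0955) × (30600/14123) = 0.2069…

0.21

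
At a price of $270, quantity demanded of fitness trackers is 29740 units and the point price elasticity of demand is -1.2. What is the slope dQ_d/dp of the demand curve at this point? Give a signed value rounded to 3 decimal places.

-132.178

Ed = (dQ_d/dp)·(p/Q_d) ⇒ dQ_d/dp = Ed·Q_d/p = (-1.2)·29740/270 = -132.17777…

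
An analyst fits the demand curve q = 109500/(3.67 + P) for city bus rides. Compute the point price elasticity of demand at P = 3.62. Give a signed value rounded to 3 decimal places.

dq/dP = −109500/(3.67 + P)² = -2060.44. At P = 3.62, q = 15020.6.
Ed = (dq/dP)·(P/q) = (-2060.44) × (3.62/15020.6) = -0.49657…

-0.497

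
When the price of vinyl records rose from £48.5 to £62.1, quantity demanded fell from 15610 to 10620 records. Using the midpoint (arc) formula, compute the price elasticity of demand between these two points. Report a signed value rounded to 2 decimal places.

-1.55

%ΔQ = (10620 − 15610) / [(15610 + 10620)/2] = -4990/13115 = -0.380480…
%ΔP = (62.1 − 48.5) / [(48.5 + 62.1)/2] = 13.6/55.3 = 0.245931…
Arc Ed = %ΔQ / %ΔP = (-4990/13115) / (13.6/55.3) = -1.5471…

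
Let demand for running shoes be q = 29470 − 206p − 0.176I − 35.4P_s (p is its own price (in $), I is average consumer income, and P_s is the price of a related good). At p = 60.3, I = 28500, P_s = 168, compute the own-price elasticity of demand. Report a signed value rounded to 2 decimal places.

-2.04

At the given values, q = 29470 − 206(60.3) − 0.176(28500) − 35.4(168) = 6085.
∂q/∂p = −206.
E = (-206) × (60.3/6085) = -2.0413…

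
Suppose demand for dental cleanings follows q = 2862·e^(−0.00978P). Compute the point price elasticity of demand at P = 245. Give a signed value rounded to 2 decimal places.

-2.40

dq/dP = −0.00978·q = -2.54915. At P = 245, q = 260.649.
Ed = (dq/dP)·(P/q) = (-2.54915) × (245/260.649) = -2.3961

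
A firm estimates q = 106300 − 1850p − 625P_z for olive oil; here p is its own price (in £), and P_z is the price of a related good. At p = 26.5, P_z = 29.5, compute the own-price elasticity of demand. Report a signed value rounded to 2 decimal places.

-1.26

At the given values, q = 106300 − 1850(26.5) − 625(29.5) = 38837.5.
∂q/∂p = −1850.
E = (-1850) × (26.5/38837.5) = -1.2623…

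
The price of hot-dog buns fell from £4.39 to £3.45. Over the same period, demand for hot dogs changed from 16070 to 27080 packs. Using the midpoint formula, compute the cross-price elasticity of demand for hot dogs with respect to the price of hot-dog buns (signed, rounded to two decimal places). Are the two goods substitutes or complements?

-2.13; complements

%ΔQ_{hot dogs} = (27080 − 16070)/avg = 11010/21575 = 0.510312…
%ΔP_{hot-dog buns} = (3.45 − 4.39)/avg = -0.94/3.92 = -0.239795…
E_cross = (11010/21575) / (-0.94/3.92) = -2.1281…
E_cross < 0 ⇒ the goods are complements.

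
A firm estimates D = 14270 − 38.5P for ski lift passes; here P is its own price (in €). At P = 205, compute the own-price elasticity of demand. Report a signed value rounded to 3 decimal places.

At the given values, D = 14270 − 38.5(205) = 6377.5.
∂D/∂P = −38.5.
E = (-38.5) × (205/6377.5) = -1.23755…

-1.238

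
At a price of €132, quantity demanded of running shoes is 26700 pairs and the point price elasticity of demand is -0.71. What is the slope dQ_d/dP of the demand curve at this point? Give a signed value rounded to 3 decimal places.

Ed = (dQ_d/dP)·(P/Q_d) ⇒ dQ_d/dP = Ed·Q_d/P = (-0.71)·26700/132 = -143.61363…

-143.614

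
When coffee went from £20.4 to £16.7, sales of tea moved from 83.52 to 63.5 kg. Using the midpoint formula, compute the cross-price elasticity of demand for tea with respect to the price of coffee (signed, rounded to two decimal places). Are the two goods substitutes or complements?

1.37; substitutes

%ΔQ_{tea} = (63.5 − 83.52)/avg = -20.02/73.51 = -0.272343…
%ΔP_{coffee} = (16.7 − 20.4)/avg = -3.7/18.55 = -0.199460…
E_cross = (-20.02/73.51) / (-3.7/18.55) = 1.3653…
E_cross > 0 ⇒ the goods are substitutes.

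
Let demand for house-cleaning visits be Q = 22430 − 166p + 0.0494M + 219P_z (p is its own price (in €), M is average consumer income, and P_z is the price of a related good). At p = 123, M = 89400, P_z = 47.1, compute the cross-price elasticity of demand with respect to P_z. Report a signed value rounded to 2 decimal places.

0.62

At the given values, Q = 22430 − 166(123) + 0.0494(89400) + 219(47.1) = 16743.26.
∂Q/∂P_z = 219.
E = (219) × (47.1/16743.26) = 0.6160…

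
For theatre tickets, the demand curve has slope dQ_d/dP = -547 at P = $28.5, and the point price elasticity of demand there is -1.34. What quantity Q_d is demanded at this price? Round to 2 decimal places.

11633.96

Ed = (dQ_d/dP)·(P/Q_d) ⇒ Q_d = (dQ_d/dP)·P/Ed = (-547)·28.5/(-1.34) = 11633.9552…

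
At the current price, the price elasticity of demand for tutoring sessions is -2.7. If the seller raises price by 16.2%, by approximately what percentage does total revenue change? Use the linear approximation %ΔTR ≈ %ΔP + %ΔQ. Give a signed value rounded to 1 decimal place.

-27.5%

%ΔQ ≈ Ed × %ΔP = (-2.7) × (+16.2%) = -43.7400%
%ΔTR ≈ %ΔP + %ΔQ = (+16.2%) + (-43.7400%) = -27.5400%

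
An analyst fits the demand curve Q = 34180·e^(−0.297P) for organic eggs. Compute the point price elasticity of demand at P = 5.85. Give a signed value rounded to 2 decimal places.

-1.74

dQ/dP = −0.297·Q = -1786.34. At P = 5.85, Q = 6014.6.
Ed = (dQ/dP)·(P/Q) = (-1786.34) × (5.85/6014.6) = -1.7374…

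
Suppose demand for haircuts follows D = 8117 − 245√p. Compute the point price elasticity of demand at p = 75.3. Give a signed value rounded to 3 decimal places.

dD/dp = −245/(2√p) = -14.1169. At p = 75.3, D = 5991.
Ed = (dD/dp)·(p/D) = (-14.1169) × (75.3/5991) = -0.17743…

-0.177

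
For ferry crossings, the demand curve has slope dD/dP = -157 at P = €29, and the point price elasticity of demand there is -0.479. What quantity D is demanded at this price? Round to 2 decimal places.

9505.22

Ed = (dD/dP)·(P/D) ⇒ D = (dD/dP)·P/Ed = (-157)·29/(-0.479) = 9505.2192…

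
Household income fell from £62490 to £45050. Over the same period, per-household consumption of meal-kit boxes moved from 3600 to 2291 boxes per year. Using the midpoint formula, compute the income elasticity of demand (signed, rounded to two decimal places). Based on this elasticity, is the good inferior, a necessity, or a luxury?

1.37; luxury

%ΔQ = (2291 − 3600)/[( 3600 + 2291)/2] = -1309/2945.5 = -0.444406…
%ΔIncome = (45050 − 62490)/[( 62490 + 45050)/2] = -17440/53770 = -0.324344…
E_income = (-1309/2945.5) / (-17440/53770) = 1.3701…
E_income > 1 ⇒ normal good, luxury.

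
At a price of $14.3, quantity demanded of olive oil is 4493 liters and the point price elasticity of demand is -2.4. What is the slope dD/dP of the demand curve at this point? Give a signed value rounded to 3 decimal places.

Ed = (dD/dP)·(P/D) ⇒ dD/dP = Ed·D/P = (-2.4)·4493/14.3 = -754.06993…

-754.070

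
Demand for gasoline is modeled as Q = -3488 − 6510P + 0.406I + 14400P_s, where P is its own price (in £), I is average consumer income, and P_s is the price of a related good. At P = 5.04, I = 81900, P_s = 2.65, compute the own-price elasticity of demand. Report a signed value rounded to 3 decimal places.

At the given values, Q = -3488 − 6510(5.04) + 0.406(81900) + 14400(2.65) = 35113.
∂Q/∂P = −6510.
E = (-6510) × (5.04/35113) = -0.93442…

-0.934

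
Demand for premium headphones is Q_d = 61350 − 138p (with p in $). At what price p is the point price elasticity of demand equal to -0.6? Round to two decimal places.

Ed = −138p/(61350 − 138p). Set this equal to -0.6:
138p = 0.6·(61350 − 138p) ⇒ 138p(1 + 0.6) = 0.6·61350
p = 0.6·61350 / (138·1.6) = 166.7119…

166.71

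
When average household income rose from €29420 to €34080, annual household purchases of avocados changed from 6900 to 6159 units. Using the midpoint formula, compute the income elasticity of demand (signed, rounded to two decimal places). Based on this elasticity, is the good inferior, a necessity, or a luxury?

-0.77; inferior

%ΔQ = (6159 − 6900)/[( 6900 + 6159)/2] = -741/6529.5 = -0.113484…
%ΔIncome = (34080 − 29420)/[( 29420 + 34080)/2] = 4660/31750 = 0.146771…
E_income = (-741/6529.5) / (4660/31750) = -0.7732…
E_income < 0 ⇒ inferior good.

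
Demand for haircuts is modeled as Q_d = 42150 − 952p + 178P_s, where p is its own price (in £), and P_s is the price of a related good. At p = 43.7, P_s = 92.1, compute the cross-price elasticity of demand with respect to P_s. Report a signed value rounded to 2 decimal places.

At the given values, Q_d = 42150 − 952(43.7) + 178(92.1) = 16941.4.
∂Q_d/∂P_s = 178.
E = (178) × (92.1/16941.4) = 0.9676…

0.97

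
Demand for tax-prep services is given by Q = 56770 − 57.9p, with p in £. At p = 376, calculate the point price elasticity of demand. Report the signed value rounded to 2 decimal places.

-0.62

dQ/dp = −57.9. At p = 376, Q = 56770 − 57.9(376) = 34999.6.
Ed = (dQ/dp)·(p/Q) = −57.9 × (376/34999.6) = -0.6220…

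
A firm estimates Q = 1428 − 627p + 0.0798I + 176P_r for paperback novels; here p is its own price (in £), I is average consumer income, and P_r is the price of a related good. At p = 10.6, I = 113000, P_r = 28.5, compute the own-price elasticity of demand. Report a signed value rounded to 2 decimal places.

At the given values, Q = 1428 − 627(10.6) + 0.0798(113000) + 176(28.5) = 8815.2.
∂Q/∂p = −627.
E = (-627) × (10.6/8815.2) = -0.7539…

-0.75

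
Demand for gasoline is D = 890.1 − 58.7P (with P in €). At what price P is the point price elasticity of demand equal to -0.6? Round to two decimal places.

Ed = −58.7P/(890.1 − 58.7P). Set this equal to -0.6:
58.7P = 0.6·(890.1 − 58.7P) ⇒ 58.7P(1 + 0.6) = 0.6·890.1
P = 0.6·890.1 / (58.7·1.6) = 5.6863…

5.69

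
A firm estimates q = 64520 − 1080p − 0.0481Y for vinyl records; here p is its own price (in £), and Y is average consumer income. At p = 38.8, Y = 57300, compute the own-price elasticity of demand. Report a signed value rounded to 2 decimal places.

At the given values, q = 64520 − 1080(38.8) − 0.0481(57300) = 19859.87.
∂q/∂p = −1080.
E = (-1080) × (38.8/19859.87) = -2.1099…

-2.11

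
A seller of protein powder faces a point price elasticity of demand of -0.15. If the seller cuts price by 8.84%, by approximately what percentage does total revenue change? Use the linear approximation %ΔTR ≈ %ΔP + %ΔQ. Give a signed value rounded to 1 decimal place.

-7.5%

%ΔQ ≈ Ed × %ΔP = (-0.15) × (-8.84%) = +1.3260%
%ΔTR ≈ %ΔP + %ΔQ = (-8.84%) + (+1.3260%) = -7.5140%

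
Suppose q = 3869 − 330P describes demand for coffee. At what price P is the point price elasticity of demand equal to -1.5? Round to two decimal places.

Ed = −330P/(3869 − 330P). Set this equal to -1.5:
330P = 1.5·(3869 − 330P) ⇒ 330P(1 + 1.5) = 1.5·3869
P = 1.5·3869 / (330·2.5) = 7.0345…

7.03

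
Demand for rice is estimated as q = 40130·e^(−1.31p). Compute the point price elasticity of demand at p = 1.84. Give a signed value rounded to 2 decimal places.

dq/dp = −1.31·q = -4719.73. At p = 1.84, q = 3602.85.
Ed = (dq/dp)·(p/q) = (-4719.73) × (1.84/3602.85) = -2.4104

-2.41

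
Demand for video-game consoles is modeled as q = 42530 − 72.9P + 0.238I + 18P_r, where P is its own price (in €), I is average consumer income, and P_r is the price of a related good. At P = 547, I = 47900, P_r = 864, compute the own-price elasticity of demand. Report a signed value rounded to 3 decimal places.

At the given values, q = 42530 − 72.9(547) + 0.238(47900) + 18(864) = 29605.9.
∂q/∂P = −72.9.
E = (-72.9) × (547/29605.9) = -1.34690…

-1.347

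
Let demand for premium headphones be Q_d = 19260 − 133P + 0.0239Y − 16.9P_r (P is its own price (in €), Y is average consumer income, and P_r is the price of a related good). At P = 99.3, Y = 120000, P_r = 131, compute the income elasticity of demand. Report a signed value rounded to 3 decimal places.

At the given values, Q_d = 19260 − 133(99.3) + 0.0239(120000) − 16.9(131) = 6707.2.
∂Q_d/∂Y = 0.0239.
E = (0.0239) × (120000/6707.2) = 0.42760…

0.428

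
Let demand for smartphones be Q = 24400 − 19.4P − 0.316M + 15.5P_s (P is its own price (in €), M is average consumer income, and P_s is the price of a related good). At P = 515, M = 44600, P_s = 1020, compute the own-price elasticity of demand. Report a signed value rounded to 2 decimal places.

At the given values, Q = 24400 − 19.4(515) − 0.316(44600) + 15.5(1020) = 16125.4.
∂Q/∂P = −19.4.
E = (-19.4) × (515/16125.4) = -0.6195…

-0.62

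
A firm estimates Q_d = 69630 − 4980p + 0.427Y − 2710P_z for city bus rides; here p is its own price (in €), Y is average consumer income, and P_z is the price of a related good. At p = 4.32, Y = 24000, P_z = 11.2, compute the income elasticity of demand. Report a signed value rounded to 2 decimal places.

0.37

At the given values, Q_d = 69630 − 4980(4.32) + 0.427(24000) − 2710(11.2) = 28012.4.
∂Q_d/∂Y = 0.427.
E = (0.427) × (24000/28012.4) = 0.3658…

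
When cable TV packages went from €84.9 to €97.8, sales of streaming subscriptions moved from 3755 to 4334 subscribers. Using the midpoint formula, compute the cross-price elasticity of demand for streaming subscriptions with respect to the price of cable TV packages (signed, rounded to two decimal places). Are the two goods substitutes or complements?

1.01; substitutes

%ΔQ_{streaming subscriptions} = (4334 − 3755)/avg = 579/4044.5 = 0.143157…
%ΔP_{cable TV packages} = (97.8 − 84.9)/avg = 12.9/91.35 = 0.141215…
E_cross = (579/4044.5) / (12.9/91.35) = 1.0137…
E_cross > 0 ⇒ the goods are substitutes.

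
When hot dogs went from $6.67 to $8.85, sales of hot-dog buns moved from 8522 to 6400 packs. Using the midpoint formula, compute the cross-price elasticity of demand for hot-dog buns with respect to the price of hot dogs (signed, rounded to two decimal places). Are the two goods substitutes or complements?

%ΔQ_{hot-dog buns} = (6400 − 8522)/avg = -2122/7461 = -0.284412…
%ΔP_{hot dogs} = (8.85 − 6.67)/avg = 2.18/7.76 = 0.280927…
E_cross = (-2122/7461) / (2.18/7.76) = -1.0124…
E_cross < 0 ⇒ the goods are complements.

-1.01; complements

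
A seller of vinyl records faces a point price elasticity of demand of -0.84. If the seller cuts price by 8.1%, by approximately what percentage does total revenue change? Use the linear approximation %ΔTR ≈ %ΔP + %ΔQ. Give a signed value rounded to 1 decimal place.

%ΔQ ≈ Ed × %ΔP = (-0.84) × (-8.1%) = +6.8040%
%ΔTR ≈ %ΔP + %ΔQ = (-8.1%) + (+6.8040%) = -1.2960%

-1.3%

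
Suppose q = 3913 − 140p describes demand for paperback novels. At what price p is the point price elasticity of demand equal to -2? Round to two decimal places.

Ed = −140p/(3913 − 140p). Set this equal to -2:
140p = 2·(3913 − 140p) ⇒ 140p(1 + 2) = 2·3913
p = 2·3913 / (140·3) = 18.6333…

18.63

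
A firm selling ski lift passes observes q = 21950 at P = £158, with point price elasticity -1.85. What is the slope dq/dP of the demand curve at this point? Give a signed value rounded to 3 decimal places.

-257.009

Ed = (dq/dP)·(P/q) ⇒ dq/dP = Ed·q/P = (-1.85)·21950/158 = -257.00949…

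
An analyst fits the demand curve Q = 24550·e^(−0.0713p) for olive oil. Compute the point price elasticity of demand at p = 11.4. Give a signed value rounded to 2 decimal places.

-0.81

dQ/dp = −0.0713·Q = -776.493. At p = 11.4, Q = 10890.5.
Ed = (dQ/dp)·(p/Q) = (-776.493) × (11.4/10890.5) = -0.8128…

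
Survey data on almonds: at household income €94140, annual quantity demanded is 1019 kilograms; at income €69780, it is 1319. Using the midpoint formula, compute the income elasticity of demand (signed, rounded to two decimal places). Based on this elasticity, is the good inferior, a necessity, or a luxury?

-0.86; inferior

%ΔQ = (1319 − 1019)/[( 1019 + 1319)/2] = 300/1169 = 0.256629…
%ΔIncome = (69780 − 94140)/[( 94140 + 69780)/2] = -24360/81960 = -0.297218…
E_income = (300/1169) / (-24360/81960) = -0.8634…
E_income < 0 ⇒ inferior good.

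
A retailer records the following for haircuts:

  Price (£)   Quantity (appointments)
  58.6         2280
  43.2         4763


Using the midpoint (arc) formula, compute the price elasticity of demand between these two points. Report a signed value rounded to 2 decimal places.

%ΔQ = (4763 − 2280) / [(2280 + 4763)/2] = 2483/3521.5 = 0.705097…
%ΔP = (43.2 − 58.6) / [(58.6 + 43.2)/2] = -15.4/50.9 = -0.302554…
Arc Ed = %ΔQ / %ΔP = (2483/3521.5) / (-15.4/50.9) = -2.3304…

-2.33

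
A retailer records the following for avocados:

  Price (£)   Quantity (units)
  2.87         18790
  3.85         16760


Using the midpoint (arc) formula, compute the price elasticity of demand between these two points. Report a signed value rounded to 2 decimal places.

-0.39

%ΔQ = (16760 − 18790) / [(18790 + 16760)/2] = -2030/17775 = -0.114205…
%ΔP = (3.85 − 2.87) / [(2.87 + 3.85)/2] = 0.98/3.36 = 0.291666…
Arc Ed = %ΔQ / %ΔP = (-2030/17775) / (0.98/3.36) = -0.3915…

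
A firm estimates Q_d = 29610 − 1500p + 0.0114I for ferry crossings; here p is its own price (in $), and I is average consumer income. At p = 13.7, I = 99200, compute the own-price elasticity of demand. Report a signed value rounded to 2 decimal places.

-2.02

At the given values, Q_d = 29610 − 1500(13.7) + 0.0114(99200) = 10190.88.
∂Q_d/∂p = −1500.
E = (-1500) × (13.7/10190.88) = -2.0165…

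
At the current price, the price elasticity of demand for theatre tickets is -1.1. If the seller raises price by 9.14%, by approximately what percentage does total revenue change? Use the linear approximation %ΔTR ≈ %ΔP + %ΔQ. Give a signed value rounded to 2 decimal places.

%ΔQ ≈ Ed × %ΔP = (-1.1) × (+9.14%) = -10.0540%
%ΔTR ≈ %ΔP + %ΔQ = (+9.14%) + (-10.0540%) = -0.9140%

-0.91%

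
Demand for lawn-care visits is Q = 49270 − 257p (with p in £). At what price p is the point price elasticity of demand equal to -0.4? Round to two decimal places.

Ed = −257p/(49270 − 257p). Set this equal to -0.4:
257p = 0.4·(49270 − 257p) ⇒ 257p(1 + 0.4) = 0.4·49270
p = 0.4·49270 / (257·1.4) = 54.7748…

54.77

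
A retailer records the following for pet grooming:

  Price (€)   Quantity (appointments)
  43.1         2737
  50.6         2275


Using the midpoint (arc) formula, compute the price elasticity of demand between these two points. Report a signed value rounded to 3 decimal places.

-1.152

%ΔQ = (2275 − 2737) / [(2737 + 2275)/2] = -462/2506 = -0.184357…
%ΔP = (50.6 − 43.1) / [(43.1 + 50.6)/2] = 7.5/46.85 = 0.160085…
Arc Ed = %ΔQ / %ΔP = (-462/2506) / (7.5/46.85) = -1.15162…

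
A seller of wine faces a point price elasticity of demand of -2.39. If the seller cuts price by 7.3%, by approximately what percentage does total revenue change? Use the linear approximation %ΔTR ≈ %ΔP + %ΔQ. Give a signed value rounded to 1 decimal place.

+10.1%

%ΔQ ≈ Ed × %ΔP = (-2.39) × (-7.3%) = +17.4470%
%ΔTR ≈ %ΔP + %ΔQ = (-7.3%) + (+17.4470%) = +10.1470%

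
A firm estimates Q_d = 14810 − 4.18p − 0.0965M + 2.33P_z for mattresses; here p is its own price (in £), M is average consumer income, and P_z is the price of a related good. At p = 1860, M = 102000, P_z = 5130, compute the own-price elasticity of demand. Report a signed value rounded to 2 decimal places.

-0.85

At the given values, Q_d = 14810 − 4.18(1860) − 0.0965(102000) + 2.33(5130) = 9145.1.
∂Q_d/∂p = −4.18.
E = (-4.18) × (1860/9145.1) = -0.8501…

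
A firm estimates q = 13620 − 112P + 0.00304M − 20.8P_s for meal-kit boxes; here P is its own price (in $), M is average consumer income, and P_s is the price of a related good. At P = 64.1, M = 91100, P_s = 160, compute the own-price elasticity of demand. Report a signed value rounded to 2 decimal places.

At the given values, q = 13620 − 112(64.1) + 0.00304(91100) − 20.8(160) = 3389.744.
∂q/∂P = −112.
E = (-112) × (64.1/3389.744) = -2.1179…

-2.12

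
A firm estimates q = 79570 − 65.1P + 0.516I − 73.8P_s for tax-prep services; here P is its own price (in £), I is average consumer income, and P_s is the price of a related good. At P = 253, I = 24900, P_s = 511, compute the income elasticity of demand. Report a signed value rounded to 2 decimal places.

At the given values, q = 79570 − 65.1(253) + 0.516(24900) − 73.8(511) = 38236.3.
∂q/∂I = 0.516.
E = (0.516) × (24900/38236.3) = 0.3360…

0.34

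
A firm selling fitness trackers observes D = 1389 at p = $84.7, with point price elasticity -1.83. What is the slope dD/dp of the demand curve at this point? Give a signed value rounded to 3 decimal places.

-30.010

Ed = (dD/dp)·(p/D) ⇒ dD/dp = Ed·D/p = (-1.83)·1389/84.7 = -30.01027…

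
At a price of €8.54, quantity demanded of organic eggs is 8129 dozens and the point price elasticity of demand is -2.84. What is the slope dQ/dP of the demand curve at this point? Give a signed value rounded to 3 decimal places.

Ed = (dQ/dP)·(P/Q) ⇒ dQ/dP = Ed·Q/P = (-2.84)·8129/8.54 = -2703.32084…

-2703.321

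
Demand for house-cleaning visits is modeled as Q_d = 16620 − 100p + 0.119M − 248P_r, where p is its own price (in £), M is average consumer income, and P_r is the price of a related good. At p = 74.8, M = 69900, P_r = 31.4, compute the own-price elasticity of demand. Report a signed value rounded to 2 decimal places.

-0.77

At the given values, Q_d = 16620 − 100(74.8) + 0.119(69900) − 248(31.4) = 9670.9.
∂Q_d/∂p = −100.
E = (-100) × (74.8/9670.9) = -0.7734…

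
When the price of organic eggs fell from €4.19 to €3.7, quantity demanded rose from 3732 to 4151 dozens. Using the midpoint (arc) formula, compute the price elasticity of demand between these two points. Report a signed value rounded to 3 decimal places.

-0.856

%ΔQ = (4151 − 3732) / [(3732 + 4151)/2] = 419/3941.5 = 0.106304…
%ΔP = (3.7 − 4.19) / [(4.19 + 3.7)/2] = -0.49/3.945 = -0.124207…
Arc Ed = %ΔQ / %ΔP = (419/3941.5) / (-0.49/3.945) = -0.85586…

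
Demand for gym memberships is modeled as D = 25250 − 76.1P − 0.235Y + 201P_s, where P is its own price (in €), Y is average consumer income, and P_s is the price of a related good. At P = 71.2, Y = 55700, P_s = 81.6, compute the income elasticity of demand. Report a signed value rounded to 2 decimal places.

At the given values, D = 25250 − 76.1(71.2) − 0.235(55700) + 201(81.6) = 23143.78.
∂D/∂Y = -0.235.
E = (-0.235) × (55700/23143.78) = -0.5655…

-0.57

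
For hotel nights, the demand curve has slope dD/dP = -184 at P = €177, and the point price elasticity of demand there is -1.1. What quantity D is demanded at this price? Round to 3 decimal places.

Ed = (dD/dP)·(P/D) ⇒ D = (dD/dP)·P/Ed = (-184)·177/(-1.1) = 29607.27272…

29607.273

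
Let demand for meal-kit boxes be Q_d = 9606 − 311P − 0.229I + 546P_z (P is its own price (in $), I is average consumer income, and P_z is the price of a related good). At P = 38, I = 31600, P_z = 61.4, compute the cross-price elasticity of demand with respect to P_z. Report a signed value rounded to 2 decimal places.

1.39

At the given values, Q_d = 9606 − 311(38) − 0.229(31600) + 546(61.4) = 24076.
∂Q_d/∂P_z = 546.
E = (546) × (61.4/24076) = 1.3924…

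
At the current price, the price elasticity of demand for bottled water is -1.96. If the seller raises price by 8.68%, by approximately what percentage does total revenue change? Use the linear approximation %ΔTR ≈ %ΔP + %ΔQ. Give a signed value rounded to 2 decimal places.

%ΔQ ≈ Ed × %ΔP = (-1.96) × (+8.68%) = -17.0128%
%ΔTR ≈ %ΔP + %ΔQ = (+8.68%) + (-17.0128%) = -8.3328%

-8.33%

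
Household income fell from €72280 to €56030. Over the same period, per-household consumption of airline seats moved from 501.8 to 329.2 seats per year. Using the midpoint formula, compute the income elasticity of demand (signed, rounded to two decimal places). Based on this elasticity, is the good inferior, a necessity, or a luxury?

1.64; luxury

%ΔQ = (329.2 − 501.8)/[( 501.8 + 329.2)/2] = -172.6/415.5 = -0.415403…
%ΔIncome = (56030 − 72280)/[( 72280 + 56030)/2] = -16250/64155 = -0.253292…
E_income = (-172.6/415.5) / (-16250/64155) = 1.6400…
E_income > 1 ⇒ normal good, luxury.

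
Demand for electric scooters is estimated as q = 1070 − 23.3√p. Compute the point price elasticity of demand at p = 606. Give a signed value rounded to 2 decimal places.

-0.58

dq/dp = −23.3/(2√p) = -0.473249. At p = 606, q = 496.422.
Ed = (dq/dp)·(p/q) = (-0.473249) × (606/496.422) = -0.5777…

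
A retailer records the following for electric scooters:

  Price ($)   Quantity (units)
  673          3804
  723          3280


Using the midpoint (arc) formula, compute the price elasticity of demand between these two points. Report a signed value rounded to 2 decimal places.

-2.07

%ΔQ = (3280 − 3804) / [(3804 + 3280)/2] = -524/3542 = -0.147939…
%ΔP = (723 − 673) / [(673 + 723)/2] = 50/698 = 0.071633…
Arc Ed = %ΔQ / %ΔP = (-524/3542) / (50/698) = -2.0652…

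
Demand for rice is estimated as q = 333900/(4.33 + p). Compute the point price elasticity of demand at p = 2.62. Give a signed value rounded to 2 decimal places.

-0.38

dq/dp = −333900/(4.33 + p)² = -6912.69. At p = 2.62, q = 48043.2.
Ed = (dq/dp)·(p/q) = (-6912.69) × (2.62/48043.2) = -0.3769…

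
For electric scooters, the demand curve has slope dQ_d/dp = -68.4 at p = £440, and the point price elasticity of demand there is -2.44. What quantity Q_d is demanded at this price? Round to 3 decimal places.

Ed = (dQ_d/dp)·(p/Q_d) ⇒ Q_d = (dQ_d/dp)·p/Ed = (-68.4)·440/(-2.44) = 12334.42622…

12334.426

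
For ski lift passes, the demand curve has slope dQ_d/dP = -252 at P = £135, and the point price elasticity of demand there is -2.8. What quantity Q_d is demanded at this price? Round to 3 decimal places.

12150.000

Ed = (dQ_d/dP)·(P/Q_d) ⇒ Q_d = (dQ_d/dP)·P/Ed = (-252)·135/(-2.8) = 12150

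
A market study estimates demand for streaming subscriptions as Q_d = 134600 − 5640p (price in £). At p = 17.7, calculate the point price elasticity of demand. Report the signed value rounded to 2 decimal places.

dQ_d/dp = −5640. At p = 17.7, Q_d = 134600 − 5640(17.7) = 34772.
Ed = (dQ_d/dp)·(p/Q_d) = −5640 × (17.7/34772) = -2.8709…

-2.87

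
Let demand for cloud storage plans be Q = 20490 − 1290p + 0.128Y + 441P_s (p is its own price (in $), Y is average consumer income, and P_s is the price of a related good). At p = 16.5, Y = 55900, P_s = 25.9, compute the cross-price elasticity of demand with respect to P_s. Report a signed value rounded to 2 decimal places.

At the given values, Q = 20490 − 1290(16.5) + 0.128(55900) + 441(25.9) = 17782.1.
∂Q/∂P_s = 441.
E = (441) × (25.9/17782.1) = 0.6423…

0.64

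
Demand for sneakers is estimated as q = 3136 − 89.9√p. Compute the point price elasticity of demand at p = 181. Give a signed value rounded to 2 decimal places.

dq/dp = −89.9/(2√p) = -3.34111. At p = 181, q = 1926.52.
Ed = (dq/dp)·(p/q) = (-3.34111) × (181/1926.52) = -0.3139…

-0.31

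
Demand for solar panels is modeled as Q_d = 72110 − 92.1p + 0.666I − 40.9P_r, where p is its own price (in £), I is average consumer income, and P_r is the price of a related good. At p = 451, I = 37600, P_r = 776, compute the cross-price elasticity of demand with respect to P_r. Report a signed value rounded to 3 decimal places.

-1.329

At the given values, Q_d = 72110 − 92.1(451) + 0.666(37600) − 40.9(776) = 23876.1.
∂Q_d/∂P_r = -40.9.
E = (-40.9) × (776/23876.1) = -1.32929…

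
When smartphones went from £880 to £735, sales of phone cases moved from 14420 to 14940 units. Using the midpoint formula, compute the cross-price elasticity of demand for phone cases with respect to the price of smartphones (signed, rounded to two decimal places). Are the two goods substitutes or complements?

-0.20; complements

%ΔQ_{phone cases} = (14940 − 14420)/avg = 520/14680 = 0.035422…
%ΔP_{smartphones} = (735 − 880)/avg = -145/807.5 = -0.179566…
E_cross = (520/14680) / (-145/807.5) = -0.1972…
E_cross < 0 ⇒ the goods are complements.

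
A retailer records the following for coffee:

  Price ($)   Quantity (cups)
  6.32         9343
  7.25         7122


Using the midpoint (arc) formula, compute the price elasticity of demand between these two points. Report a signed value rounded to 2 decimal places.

%ΔQ = (7122 − 9343) / [(9343 + 7122)/2] = -2221/8232.5 = -0.269784…
%ΔP = (7.25 − 6.32) / [(6.32 + 7.25)/2] = 0.93/6.785 = 0.137067…
Arc Ed = %ΔQ / %ΔP = (-2221/8232.5) / (0.93/6.785) = -1.9682…

-1.97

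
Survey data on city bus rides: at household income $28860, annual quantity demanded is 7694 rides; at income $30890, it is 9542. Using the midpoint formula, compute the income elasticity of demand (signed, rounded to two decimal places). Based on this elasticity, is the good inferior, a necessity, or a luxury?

%ΔQ = (9542 − 7694)/[( 7694 + 9542)/2] = 1848/8618 = 0.214434…
%ΔIncome = (30890 − 28860)/[( 28860 + 30890)/2] = 2030/29875 = 0.067949…
E_income = (1848/8618) / (2030/29875) = 3.1557…
E_income > 1 ⇒ normal good, luxury.

3.16; luxury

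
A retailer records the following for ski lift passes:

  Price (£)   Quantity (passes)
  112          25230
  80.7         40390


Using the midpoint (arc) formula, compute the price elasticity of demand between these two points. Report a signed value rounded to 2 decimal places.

%ΔQ = (40390 − 25230) / [(25230 + 40390)/2] = 15160/32810 = 0.462054…
%ΔP = (80.7 − 112) / [(112 + 80.7)/2] = -31.3/96.35 = -0.324857…
Arc Ed = %ΔQ / %ΔP = (15160/32810) / (-31.3/96.35) = -1.4223…

-1.42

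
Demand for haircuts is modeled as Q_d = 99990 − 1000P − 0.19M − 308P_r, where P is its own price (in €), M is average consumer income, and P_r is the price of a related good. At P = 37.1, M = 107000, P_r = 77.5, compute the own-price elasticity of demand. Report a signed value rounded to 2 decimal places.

-1.99

At the given values, Q_d = 99990 − 1000(37.1) − 0.19(107000) − 308(77.5) = 18690.
∂Q_d/∂P = −1000.
E = (-1000) × (37.1/18690) = -1.9850…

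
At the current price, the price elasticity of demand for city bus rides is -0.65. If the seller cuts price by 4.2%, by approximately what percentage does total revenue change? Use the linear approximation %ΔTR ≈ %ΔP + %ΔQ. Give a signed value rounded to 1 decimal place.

%ΔQ ≈ Ed × %ΔP = (-0.65) × (-4.2%) = +2.7300%
%ΔTR ≈ %ΔP + %ΔQ = (-4.2%) + (+2.7300%) = -1.4700%

-1.5%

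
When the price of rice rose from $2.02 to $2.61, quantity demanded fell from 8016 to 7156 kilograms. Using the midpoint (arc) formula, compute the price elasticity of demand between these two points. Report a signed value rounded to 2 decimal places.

-0.44

%ΔQ = (7156 − 8016) / [(8016 + 7156)/2] = -860/7586 = -0.113366…
%ΔP = (2.61 − 2.02) / [(2.02 + 2.61)/2] = 0.59/2.315 = 0.254859…
Arc Ed = %ΔQ / %ΔP = (-860/7586) / (0.59/2.315) = -0.4448…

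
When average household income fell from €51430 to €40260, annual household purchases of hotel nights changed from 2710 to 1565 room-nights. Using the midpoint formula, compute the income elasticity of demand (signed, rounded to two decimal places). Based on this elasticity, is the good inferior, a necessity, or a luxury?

2.20; luxury

%ΔQ = (1565 − 2710)/[( 2710 + 1565)/2] = -1145/2137.5 = -0.535672…
%ΔIncome = (40260 − 51430)/[( 51430 + 40260)/2] = -11170/45845 = -0.243647…
E_income = (-1145/2137.5) / (-11170/45845) = 2.1985…
E_income > 1 ⇒ normal good, luxury.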